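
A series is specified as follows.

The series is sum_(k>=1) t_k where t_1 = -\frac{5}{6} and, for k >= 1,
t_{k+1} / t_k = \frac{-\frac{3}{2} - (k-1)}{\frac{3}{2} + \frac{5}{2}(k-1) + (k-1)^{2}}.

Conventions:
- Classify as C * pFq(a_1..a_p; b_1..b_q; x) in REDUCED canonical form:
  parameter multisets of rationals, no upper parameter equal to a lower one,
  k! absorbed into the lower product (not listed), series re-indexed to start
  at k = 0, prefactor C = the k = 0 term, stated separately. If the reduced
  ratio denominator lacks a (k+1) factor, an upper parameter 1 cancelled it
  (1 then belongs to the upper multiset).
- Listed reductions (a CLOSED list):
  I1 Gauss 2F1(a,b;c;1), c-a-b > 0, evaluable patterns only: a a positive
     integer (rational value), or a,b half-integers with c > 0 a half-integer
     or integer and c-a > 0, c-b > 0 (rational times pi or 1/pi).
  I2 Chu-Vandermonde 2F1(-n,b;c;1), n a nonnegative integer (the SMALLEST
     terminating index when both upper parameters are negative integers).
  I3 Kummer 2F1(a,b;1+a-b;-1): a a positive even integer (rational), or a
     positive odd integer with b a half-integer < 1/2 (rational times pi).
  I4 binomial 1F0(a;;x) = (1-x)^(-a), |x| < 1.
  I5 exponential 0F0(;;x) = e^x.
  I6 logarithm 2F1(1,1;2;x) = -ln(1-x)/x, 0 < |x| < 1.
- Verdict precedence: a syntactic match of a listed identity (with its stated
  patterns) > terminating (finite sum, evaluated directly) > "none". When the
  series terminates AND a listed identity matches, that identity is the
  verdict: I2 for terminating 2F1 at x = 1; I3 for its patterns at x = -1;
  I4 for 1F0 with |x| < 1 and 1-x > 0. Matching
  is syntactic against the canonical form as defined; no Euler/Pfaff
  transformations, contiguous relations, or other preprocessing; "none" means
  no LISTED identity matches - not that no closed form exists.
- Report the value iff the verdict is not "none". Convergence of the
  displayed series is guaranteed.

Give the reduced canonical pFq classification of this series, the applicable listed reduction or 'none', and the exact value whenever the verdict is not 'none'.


Prefactor -\frac{5}{6}, argument -1: 0F0 with upper {-} over lower {-}. Verdict: exponential (I5) fires (the 0F0 exponential series at x = -1). Sum: \left(-\frac{5}{6}\right) \cdot e^{-1}.

The tell: t_0 being -\frac{5}{6}, the ratio is unreduced: k + 3/2 divides both sides (prefactor -5/6).
Consecutive-term ratio: r(k) = -1 * 1 / [(k+1)] - poly over poly, x = -1 from leading terms; C = -\frac{5}{6} at k = 0.


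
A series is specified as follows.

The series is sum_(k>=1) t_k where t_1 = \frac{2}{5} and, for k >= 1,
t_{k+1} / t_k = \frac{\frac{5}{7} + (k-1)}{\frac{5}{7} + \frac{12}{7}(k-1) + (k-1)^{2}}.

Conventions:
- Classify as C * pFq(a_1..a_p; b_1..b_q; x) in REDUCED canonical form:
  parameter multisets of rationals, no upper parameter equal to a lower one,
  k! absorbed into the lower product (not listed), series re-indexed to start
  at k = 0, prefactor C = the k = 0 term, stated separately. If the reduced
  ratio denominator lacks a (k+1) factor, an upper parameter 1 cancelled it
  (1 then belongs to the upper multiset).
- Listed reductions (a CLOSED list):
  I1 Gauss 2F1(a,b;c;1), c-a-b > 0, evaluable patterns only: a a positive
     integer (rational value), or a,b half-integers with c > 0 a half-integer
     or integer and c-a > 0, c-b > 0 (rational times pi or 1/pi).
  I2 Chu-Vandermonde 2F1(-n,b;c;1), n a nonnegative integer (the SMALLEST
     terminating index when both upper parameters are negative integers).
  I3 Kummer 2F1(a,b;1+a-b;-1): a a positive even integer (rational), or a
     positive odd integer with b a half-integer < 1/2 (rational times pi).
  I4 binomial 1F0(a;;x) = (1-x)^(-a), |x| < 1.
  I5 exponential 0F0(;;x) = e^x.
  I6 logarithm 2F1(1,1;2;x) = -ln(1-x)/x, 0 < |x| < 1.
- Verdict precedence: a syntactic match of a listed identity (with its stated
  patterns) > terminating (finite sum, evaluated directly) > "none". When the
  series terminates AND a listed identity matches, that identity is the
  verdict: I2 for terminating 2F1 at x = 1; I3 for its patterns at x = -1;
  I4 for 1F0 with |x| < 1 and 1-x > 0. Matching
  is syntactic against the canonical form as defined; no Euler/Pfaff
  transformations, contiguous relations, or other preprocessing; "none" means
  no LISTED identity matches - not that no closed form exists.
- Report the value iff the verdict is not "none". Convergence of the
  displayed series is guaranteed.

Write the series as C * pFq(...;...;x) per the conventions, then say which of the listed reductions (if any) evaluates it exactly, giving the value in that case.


With C = \frac{2}{5}: the canonical form is 0F0(-; -; 1). Verdict at x = 1: the exponential series (I5) matches (the 0F0 exponential series at x = 1). Its exact value is \frac{2}{5} \cdot e^{1}.

Structural cue: with t_0 = \frac{2}{5}, the parameter 5/7 appears in both the upper and lower lists and cancels.
Ratio: r(k) = 1 * 1 / [(k+1)] - rational in k. x = 1; t_0 = \frac{2}{5}; negate the roots.


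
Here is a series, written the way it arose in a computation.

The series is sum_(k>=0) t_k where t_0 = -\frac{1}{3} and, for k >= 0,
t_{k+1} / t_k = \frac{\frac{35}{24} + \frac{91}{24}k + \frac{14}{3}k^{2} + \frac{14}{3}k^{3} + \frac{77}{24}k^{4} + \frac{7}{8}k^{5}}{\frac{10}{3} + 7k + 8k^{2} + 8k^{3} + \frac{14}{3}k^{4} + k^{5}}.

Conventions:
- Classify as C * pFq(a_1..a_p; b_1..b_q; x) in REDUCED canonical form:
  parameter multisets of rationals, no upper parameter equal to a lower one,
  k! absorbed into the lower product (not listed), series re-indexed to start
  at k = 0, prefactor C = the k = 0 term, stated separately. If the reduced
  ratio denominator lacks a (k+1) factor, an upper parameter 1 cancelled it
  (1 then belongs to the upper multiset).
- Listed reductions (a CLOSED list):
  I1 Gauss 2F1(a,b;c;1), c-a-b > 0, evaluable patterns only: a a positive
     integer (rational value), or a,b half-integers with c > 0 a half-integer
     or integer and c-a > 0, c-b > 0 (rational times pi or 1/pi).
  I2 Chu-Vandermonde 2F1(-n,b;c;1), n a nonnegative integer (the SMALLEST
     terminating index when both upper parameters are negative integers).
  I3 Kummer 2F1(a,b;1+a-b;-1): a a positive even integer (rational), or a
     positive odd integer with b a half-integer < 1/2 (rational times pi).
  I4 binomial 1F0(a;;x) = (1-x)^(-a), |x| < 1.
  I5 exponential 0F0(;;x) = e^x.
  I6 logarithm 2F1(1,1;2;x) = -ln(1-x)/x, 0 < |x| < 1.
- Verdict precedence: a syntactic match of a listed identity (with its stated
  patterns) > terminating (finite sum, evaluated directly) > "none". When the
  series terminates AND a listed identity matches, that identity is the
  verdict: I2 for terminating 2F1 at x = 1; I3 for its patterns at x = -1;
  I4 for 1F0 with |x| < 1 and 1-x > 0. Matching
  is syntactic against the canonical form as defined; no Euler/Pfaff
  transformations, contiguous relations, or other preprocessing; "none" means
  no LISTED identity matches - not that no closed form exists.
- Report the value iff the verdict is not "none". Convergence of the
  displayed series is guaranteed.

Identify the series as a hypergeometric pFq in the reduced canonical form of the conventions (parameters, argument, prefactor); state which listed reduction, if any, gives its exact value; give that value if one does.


The series (x = \frac{7}{8}) is 2F1: upper {1, 1}, lower {2}, prefactor -\frac{1}{3}. Verdict: this is the I6 logarithm reduction (the logarithm: parameters (1,1;2), x = \frac{7}{8}). Sum: \frac{8}{21} \cdot \ln\left(\frac{1}{8}\right).

Key observation: t_0 = -\frac{1}{3} here, and the parameter 5/3 appears in both the upper and lower lists and cancels (alongside the other common factor).
Term ratio: r(k) = \frac{7}{8} * (k+1) (k+1) / [(k+2) (k+1)] - poly over poly, x = \frac{7}{8} from leading terms; C = -\frac{1}{3} at k = 0.


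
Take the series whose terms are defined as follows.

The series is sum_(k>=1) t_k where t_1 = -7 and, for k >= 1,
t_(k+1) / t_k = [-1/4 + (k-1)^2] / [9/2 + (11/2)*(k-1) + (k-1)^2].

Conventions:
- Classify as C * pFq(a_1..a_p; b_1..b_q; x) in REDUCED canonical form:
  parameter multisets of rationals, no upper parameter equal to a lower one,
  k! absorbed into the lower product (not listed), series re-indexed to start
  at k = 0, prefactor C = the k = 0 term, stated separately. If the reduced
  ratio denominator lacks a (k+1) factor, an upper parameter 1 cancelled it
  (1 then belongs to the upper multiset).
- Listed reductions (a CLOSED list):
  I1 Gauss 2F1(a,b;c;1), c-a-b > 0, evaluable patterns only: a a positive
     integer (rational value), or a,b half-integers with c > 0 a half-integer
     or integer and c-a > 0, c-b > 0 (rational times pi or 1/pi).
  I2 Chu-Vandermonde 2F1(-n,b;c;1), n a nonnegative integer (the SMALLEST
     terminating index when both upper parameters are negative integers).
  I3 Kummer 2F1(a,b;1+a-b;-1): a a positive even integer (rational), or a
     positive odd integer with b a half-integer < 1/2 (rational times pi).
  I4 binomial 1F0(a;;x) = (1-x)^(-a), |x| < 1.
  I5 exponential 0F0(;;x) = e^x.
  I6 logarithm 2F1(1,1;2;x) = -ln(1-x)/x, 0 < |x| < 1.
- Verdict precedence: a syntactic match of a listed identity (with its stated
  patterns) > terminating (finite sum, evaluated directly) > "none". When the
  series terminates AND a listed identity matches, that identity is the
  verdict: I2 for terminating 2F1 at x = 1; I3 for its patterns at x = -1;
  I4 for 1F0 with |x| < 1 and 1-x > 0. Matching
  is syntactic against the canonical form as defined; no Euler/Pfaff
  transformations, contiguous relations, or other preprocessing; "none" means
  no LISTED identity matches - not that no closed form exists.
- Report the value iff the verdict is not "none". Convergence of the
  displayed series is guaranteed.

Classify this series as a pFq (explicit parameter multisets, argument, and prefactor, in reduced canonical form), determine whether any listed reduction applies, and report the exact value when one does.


x = 1 here; the reduced form reads 2F1, upper {-1/2, 1/2}, lower {9/2}, C = -7. Verdict: the half-integer Gauss pattern (I1) fires (x = 1; upper {-1/2, 1/2} half-integers, c = 9/2 in the evaluable pattern). Hence: (-8575/4096) * pi.

Structural cue: t_0 = -7 here, and the expanded ratio factors over Q; C = -7, x = 1, roots give parameters.
Term ratio: r(k) = 1 * (k-1/2) (k+1/2) / [(k+9/2) (k+1)] - poly over poly, x = 1 from leading terms; C = -7 at k = 0.


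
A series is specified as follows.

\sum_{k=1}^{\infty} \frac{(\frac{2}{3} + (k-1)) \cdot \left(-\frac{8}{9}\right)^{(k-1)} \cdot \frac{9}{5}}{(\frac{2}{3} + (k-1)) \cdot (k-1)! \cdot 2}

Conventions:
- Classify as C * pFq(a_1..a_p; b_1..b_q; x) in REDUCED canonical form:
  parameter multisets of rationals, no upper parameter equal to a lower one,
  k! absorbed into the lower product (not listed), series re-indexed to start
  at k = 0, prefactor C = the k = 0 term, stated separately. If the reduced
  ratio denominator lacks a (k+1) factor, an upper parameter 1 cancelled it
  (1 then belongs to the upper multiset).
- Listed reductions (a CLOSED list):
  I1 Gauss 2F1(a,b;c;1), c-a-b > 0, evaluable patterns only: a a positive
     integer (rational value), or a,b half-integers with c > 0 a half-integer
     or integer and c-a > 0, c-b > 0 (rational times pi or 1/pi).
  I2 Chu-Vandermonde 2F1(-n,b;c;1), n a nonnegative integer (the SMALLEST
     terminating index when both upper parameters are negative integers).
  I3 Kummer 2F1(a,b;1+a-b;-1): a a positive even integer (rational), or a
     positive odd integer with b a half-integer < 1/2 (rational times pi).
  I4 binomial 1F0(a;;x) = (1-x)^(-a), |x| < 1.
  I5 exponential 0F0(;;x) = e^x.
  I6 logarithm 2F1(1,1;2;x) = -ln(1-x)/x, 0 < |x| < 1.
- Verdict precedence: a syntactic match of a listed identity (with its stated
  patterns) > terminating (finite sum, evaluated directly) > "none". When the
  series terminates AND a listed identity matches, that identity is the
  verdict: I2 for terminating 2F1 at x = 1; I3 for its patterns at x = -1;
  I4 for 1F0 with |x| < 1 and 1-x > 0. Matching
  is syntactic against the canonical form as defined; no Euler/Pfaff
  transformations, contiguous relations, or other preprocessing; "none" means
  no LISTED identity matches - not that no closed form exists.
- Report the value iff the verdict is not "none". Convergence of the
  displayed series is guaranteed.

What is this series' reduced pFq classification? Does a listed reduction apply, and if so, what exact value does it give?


At argument -\frac{8}{9}: a 0F0 with upper {-}, lower {-}, scaled by C = \frac{9}{10}. Verdict: the I5 exponential reduction fires (the 0F0 exponential series at x = -\frac{8}{9}). Exact value: \frac{9}{10} \cdot e^{-\frac{8}{9}}.

Key step: from the first term \frac{9}{10}: striking the common factor k + 2/3 reduces the term (C = 9/10, x = -8/9).
Consecutive-term ratio: r(k) = -\frac{8}{9} * 1 / [(k+1)] - poly over poly, x = -\frac{8}{9} from leading terms; C = \frac{9}{10} at k = 0.


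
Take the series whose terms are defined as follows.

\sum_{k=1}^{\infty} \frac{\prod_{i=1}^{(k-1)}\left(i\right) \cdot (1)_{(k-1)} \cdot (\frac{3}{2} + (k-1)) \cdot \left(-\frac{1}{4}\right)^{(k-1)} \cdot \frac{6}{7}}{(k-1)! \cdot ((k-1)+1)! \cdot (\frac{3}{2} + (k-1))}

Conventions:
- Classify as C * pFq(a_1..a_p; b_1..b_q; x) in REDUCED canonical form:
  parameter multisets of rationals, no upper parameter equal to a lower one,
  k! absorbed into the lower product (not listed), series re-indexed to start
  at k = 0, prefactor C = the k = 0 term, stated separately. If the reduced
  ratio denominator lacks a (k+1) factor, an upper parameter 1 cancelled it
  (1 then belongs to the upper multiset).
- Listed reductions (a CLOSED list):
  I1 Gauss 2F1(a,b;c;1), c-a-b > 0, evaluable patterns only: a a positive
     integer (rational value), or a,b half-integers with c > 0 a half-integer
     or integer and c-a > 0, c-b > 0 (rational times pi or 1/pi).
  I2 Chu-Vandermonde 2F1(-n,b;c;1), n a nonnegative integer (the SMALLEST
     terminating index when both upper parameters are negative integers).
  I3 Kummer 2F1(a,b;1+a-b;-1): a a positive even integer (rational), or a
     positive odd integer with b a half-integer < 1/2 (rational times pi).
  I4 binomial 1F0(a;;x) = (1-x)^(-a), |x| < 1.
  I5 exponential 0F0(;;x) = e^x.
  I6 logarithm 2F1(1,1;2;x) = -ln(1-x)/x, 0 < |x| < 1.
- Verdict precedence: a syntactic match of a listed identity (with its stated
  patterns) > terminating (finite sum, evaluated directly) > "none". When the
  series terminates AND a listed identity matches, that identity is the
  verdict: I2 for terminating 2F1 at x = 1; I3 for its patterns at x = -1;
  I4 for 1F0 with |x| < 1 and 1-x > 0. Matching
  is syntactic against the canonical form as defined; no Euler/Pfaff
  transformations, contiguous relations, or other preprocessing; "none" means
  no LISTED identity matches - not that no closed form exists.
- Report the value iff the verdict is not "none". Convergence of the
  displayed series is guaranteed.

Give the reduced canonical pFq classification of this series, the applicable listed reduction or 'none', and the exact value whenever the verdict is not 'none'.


With C = \frac{6}{7}: the canonical form is 2F1(1, 1; 2; -\frac{1}{4}). Verdict: logarithm (I6) applies (the logarithm: parameters (1,1;2), x = -\frac{1}{4}). Sum: \frac{24}{7} \cdot \ln\left(\frac{5}{4}\right).

Key step: t_0 = \frac{6}{7} here, and the running product (C = 6/7) telescopes to a rising factorial.
Step ratio: r(k) = -\frac{1}{4} * (k+1) (k+1) / [(k+2) (k+1)] - rational in k. x = -\frac{1}{4}; t_0 = \frac{6}{7}; negate the roots.


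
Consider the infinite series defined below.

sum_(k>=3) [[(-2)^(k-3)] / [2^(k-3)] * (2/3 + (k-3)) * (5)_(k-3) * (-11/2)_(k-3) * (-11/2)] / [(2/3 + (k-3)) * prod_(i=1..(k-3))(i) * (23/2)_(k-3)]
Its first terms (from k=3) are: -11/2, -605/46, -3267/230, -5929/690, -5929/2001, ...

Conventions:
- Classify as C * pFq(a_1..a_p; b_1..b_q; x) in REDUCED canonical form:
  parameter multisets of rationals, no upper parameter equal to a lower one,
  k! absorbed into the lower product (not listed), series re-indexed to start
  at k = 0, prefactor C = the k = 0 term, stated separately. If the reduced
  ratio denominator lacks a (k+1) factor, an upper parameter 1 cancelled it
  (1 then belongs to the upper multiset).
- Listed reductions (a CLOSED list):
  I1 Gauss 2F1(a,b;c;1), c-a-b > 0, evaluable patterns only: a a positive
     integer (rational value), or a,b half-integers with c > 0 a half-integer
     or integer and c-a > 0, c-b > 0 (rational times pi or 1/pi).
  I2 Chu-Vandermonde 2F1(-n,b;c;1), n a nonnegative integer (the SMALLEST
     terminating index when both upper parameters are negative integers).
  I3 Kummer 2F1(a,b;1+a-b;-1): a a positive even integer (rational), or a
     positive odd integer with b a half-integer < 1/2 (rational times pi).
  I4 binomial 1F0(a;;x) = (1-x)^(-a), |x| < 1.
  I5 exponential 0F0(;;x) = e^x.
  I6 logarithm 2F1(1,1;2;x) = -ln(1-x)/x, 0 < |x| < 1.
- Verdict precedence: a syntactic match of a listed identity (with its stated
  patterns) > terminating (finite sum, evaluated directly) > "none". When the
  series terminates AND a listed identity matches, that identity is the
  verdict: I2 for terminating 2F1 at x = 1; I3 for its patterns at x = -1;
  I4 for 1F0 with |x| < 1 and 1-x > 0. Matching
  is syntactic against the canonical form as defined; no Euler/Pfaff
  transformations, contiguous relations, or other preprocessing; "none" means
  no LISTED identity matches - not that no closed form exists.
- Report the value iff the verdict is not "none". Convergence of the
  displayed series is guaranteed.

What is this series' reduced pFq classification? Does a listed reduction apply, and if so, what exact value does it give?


Canonical form: C = -11/2 times 2F1 with upper {-11/2, 5}, lower {23/2}, x = -1. Verdict: Kummer (I3) applies (x = -1; c = 23/2 equals 1+a-b for upper {-11/2, 5}: listed pattern). Sum: (-480134655/33554432) * pi.

First insight: x = (-1) and the two k-th powers (prefactor -11/2) combine into one argument.
Ratio: r(k) = (-1) * (k-11/2) (k+5) / [(k+23/2) (k+1)] - rational in k. x = (-1); t_0 = -11/2; negate the roots.


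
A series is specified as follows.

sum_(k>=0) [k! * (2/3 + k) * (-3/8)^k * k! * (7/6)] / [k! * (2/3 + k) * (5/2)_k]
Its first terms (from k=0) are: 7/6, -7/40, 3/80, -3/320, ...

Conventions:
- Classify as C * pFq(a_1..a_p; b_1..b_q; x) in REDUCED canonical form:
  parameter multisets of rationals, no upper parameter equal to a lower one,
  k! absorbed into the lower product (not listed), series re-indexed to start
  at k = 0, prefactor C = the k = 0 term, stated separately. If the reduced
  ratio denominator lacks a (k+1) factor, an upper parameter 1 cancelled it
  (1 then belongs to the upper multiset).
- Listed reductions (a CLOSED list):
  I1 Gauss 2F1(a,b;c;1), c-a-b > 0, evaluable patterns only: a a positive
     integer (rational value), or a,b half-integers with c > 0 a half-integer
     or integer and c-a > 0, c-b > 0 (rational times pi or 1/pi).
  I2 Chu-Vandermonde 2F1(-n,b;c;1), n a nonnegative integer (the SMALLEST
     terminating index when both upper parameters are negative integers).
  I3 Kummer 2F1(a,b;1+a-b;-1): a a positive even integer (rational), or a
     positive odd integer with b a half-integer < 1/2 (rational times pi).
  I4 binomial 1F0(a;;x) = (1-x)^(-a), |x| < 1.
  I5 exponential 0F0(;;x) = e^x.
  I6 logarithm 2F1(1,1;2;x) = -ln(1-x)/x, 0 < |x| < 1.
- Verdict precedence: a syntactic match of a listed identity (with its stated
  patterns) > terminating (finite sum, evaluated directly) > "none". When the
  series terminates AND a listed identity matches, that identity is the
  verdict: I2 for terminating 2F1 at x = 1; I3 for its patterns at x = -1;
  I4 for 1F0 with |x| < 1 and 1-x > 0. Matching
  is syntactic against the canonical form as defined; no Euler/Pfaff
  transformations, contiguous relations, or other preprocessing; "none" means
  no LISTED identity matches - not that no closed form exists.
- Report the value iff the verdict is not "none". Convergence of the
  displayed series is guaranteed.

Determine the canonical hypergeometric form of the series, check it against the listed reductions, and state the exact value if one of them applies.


At argument -3/8: a 2F1 with upper {1, 1}, lower {5/2}, scaled by C = 7/6. Verdict: none. Every listed pattern misses the 2F1 form at -3/8, upper {1, 1}.

First insight: from the first term 7/6: striking the common factor k + 2/3 reduces the term (C = 7/6).
Ratio: r(k) = (-3/8) * (k+1) (k+1) / [(k+5/2) (k+1)] - rational in k. x = (-3/8); t_0 = 7/6; negate the roots.


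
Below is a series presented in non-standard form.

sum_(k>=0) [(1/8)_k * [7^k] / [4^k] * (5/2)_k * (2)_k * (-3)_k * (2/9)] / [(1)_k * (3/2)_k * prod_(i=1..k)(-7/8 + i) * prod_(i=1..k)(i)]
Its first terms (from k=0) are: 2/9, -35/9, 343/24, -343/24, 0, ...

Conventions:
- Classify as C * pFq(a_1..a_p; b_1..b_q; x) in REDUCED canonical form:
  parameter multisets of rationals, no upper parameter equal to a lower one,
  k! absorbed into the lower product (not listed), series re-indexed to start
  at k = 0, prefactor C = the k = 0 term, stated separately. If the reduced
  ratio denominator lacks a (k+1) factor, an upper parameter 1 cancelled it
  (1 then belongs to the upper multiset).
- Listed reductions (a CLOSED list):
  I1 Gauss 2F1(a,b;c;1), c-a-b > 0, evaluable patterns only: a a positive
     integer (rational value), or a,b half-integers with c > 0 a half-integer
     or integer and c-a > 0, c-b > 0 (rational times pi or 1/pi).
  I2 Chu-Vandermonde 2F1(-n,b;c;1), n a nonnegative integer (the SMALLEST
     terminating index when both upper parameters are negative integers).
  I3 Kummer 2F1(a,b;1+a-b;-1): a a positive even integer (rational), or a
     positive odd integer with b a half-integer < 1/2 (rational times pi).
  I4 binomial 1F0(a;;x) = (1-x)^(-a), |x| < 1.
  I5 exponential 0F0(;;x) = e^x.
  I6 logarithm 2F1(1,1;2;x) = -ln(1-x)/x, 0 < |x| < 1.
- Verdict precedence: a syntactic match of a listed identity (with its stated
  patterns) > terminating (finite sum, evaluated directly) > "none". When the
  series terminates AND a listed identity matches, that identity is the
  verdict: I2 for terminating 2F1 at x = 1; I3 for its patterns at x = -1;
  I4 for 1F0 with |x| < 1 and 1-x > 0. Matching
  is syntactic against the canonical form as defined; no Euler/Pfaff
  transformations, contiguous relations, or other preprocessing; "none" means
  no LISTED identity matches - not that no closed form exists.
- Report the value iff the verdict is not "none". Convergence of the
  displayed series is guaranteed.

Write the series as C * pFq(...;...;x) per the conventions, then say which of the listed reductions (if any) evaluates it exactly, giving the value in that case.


Prefactor 2/9, argument 7/4: 3F2 with upper {-3, 2, 5/2} over lower {1, 3/2}. Verdict: terminating - the sum ends at index 3 because -3 is a negative integer; exact evaluation follows. Value: -11/3.

The tell: from the first term 2/9: the product of the first k integers (prefactor 2/9) is k!.
Step ratio: r(k) = (7/4) * (k-3) (k+2) (k+5/2) / [(k+1) (k+3/2) (k+1)] ; factor over Q: parameters, x = (7/4), and C = 2/9.


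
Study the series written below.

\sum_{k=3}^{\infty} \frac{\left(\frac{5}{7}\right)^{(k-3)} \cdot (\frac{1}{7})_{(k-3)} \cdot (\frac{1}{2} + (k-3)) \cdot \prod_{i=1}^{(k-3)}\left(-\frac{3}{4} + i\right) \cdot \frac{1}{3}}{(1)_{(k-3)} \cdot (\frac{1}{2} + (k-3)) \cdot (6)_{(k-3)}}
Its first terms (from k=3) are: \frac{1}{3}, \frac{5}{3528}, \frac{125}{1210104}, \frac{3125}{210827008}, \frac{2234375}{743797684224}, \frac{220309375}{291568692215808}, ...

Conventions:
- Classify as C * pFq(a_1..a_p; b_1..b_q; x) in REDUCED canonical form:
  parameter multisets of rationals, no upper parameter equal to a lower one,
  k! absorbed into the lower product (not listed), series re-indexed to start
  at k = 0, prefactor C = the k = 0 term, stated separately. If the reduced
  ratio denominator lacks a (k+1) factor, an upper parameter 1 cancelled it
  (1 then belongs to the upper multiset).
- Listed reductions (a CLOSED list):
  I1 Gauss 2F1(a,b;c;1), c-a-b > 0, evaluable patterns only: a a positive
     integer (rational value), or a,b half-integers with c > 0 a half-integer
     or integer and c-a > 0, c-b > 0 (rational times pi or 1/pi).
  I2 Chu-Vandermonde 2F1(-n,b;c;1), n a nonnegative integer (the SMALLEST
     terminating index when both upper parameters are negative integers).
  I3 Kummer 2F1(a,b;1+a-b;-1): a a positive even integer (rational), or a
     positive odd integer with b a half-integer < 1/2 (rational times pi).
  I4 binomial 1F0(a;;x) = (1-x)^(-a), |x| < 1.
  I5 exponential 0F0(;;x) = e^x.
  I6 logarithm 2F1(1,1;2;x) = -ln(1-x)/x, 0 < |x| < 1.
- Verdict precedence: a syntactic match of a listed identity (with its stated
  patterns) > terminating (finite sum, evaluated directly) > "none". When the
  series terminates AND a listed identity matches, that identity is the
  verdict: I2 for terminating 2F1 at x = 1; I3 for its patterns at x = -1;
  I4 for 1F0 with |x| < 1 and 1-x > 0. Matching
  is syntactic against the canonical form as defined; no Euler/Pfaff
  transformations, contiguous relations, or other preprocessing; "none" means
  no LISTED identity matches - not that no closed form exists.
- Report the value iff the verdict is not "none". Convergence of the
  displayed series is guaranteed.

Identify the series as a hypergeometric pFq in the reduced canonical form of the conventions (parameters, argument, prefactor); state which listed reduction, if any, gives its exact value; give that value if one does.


Canonical form: C = \frac{1}{3} times 2F1 with upper {\frac{1}{7}, \frac{1}{4}}, lower {6}, x = \frac{5}{7}. Verdict: none. No listed pattern accepts 2F1(\frac{1}{7}, \frac{1}{4}; 6; \frac{5}{7}).

Key step: t_0 = \frac{1}{3} here, and (1)_k (prefactor 1/3) is k! itself.
Consecutive-term ratio: r(k) = \frac{5}{7} * (k+\frac{1}{7}) (k+\frac{1}{4}) / [(k+6) (k+1)] - rational in k, leading ratio \frac{5}{7}; with t_0 = \frac{1}{3}, classification follows.


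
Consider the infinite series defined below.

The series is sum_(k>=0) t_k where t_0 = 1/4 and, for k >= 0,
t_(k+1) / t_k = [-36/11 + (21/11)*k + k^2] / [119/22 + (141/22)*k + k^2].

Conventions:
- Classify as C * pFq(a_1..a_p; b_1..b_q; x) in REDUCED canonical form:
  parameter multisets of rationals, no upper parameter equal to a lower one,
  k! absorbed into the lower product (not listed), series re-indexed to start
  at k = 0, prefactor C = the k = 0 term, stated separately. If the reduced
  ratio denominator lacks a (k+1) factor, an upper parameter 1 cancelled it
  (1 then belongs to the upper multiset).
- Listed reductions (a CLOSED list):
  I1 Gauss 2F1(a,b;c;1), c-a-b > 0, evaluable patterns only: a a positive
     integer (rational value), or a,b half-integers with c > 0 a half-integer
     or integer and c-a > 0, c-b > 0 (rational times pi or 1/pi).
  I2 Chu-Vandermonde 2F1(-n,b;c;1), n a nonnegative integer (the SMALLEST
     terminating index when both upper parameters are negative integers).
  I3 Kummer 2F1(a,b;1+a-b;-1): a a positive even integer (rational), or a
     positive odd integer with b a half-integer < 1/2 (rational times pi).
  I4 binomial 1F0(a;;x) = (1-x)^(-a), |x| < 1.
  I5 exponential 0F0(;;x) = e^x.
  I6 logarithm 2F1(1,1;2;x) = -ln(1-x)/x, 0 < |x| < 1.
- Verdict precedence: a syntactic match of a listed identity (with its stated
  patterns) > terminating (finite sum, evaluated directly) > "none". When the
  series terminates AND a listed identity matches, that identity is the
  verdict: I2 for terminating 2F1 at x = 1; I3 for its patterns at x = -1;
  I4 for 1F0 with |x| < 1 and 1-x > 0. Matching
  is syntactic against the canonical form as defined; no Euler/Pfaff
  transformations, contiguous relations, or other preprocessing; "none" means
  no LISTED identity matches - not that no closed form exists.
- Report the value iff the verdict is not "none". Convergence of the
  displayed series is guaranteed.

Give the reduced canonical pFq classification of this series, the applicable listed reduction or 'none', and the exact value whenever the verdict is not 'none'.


Reduced: x = 1, 2F1, upper = {-12/11, 3}, lower = {119/22}, C = 1/4. Verdict: Gauss (I1, integer-parameter pattern) applies (x = 1: the Gamma ratio telescopes since c-a-b = 7/2 > 0 and a = 3 in Z>0). Its exact value is 128525/1229844.

First insight: from the first term 1/4: factor the ratio over Q (prefactor 1/4): negated roots = parameters.
Term ratio: r(k) = 1 * (k-12/11) (k+3) / [(k+119/22) (k+1)] - poly over poly, x = 1 from leading terms; C = 1/4 at k = 0.


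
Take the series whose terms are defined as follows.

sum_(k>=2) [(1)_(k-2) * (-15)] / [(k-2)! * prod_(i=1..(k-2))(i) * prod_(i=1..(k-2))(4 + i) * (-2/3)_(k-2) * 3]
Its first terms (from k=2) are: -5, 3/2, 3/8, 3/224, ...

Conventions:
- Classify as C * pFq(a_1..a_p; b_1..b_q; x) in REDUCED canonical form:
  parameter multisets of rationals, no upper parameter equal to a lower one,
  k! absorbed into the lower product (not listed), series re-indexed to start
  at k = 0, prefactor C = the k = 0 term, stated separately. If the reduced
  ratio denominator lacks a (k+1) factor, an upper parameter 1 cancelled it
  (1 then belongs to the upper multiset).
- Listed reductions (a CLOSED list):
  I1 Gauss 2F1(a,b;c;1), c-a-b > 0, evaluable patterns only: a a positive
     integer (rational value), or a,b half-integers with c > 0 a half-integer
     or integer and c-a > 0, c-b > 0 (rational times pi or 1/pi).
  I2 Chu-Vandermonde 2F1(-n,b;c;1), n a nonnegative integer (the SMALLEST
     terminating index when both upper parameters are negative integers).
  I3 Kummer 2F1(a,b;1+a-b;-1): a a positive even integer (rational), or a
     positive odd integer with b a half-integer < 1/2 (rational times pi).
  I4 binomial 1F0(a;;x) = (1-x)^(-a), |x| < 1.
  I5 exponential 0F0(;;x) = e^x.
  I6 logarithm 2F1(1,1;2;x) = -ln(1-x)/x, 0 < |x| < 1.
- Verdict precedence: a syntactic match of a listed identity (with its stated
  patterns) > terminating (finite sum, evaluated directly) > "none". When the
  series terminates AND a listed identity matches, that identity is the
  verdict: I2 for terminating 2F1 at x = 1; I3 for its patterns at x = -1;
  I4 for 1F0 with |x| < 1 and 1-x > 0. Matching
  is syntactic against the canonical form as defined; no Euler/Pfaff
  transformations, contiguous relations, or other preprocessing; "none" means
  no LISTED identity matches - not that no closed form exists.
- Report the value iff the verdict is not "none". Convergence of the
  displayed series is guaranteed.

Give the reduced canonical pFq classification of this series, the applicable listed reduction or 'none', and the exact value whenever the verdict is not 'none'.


This is -5 * 0F2(-; -2/3, 5; 1) in reduced canonical form. Verdict: none - at argument 1 the multisets {-} ; {-2/3, 5} match no listed identity.

First insight: from the first term -5: the lower running product (C = -5, x = 1) is a rising factorial.
Term ratio: r(k) = 1 * 1 / [(k-2/3) (k+5) (k+1)] - poly over poly, x = 1 from leading terms; C = -5 at k = 0.


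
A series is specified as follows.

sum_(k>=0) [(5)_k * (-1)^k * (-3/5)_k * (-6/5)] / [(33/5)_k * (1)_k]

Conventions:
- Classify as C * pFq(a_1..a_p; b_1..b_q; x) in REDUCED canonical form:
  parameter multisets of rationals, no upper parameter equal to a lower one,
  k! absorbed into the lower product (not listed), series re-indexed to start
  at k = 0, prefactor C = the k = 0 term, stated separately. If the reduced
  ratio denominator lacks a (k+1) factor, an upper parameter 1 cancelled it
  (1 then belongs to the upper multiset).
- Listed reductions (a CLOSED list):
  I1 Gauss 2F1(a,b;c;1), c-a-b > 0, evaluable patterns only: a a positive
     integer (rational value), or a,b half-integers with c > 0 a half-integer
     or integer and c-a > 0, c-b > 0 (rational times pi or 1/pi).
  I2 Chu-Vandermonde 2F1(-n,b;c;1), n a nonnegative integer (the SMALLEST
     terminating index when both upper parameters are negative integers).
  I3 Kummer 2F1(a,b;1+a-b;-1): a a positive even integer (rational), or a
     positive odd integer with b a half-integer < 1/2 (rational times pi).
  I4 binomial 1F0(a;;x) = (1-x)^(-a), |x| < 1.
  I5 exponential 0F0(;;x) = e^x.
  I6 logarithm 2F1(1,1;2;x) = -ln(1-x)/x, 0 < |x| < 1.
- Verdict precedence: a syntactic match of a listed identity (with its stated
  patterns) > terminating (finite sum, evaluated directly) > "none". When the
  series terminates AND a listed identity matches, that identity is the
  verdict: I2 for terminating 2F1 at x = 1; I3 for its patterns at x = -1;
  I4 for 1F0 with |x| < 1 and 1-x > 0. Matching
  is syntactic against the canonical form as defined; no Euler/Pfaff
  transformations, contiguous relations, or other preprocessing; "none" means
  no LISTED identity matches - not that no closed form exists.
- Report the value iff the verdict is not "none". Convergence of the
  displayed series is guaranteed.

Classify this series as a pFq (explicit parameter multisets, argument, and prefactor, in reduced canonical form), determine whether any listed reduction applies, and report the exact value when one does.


Structural cue: with t_0 = -6/5, (1)_k (C = -6/5, x = -1) is k! itself.
Term ratio: r(k) = (-1) * (k-3/5) (k+5) / [(k+33/5) (k+1)] - rational in k. x = (-1); t_0 = -6/5; negate the roots.

x = -1 here; the reduced form reads 2F1, upper {-3/5, 5}, lower {33/5}, C = -6/5. Verdict: none here - no I1-I6 shape fits x = -1 with lower {33/5}.


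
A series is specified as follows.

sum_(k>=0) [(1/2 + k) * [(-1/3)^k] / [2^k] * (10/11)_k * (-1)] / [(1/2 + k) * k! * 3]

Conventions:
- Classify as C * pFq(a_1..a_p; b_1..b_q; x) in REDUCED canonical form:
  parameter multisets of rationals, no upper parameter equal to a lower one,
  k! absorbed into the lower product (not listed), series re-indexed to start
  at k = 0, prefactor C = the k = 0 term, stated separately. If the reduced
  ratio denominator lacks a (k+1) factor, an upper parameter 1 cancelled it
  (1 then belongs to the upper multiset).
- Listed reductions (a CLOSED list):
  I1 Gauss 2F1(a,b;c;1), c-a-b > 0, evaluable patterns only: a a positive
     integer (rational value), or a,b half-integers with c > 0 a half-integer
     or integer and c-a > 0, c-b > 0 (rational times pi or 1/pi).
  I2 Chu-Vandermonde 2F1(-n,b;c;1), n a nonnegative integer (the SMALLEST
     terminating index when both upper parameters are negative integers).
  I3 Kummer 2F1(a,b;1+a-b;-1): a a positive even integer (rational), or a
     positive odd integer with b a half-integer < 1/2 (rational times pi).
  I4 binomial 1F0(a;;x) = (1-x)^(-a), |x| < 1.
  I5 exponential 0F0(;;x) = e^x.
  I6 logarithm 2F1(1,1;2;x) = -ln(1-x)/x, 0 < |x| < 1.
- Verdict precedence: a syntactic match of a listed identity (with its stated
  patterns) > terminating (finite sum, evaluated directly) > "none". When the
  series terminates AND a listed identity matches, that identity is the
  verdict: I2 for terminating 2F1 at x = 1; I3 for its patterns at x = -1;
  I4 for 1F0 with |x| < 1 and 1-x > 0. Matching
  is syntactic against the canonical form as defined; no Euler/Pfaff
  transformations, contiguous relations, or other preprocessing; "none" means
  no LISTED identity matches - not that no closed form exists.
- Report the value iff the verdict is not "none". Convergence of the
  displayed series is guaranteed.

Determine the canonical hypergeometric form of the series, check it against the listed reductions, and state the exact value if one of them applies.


Reduced: x = -1/6, 1F0, upper = {10/11}, lower = {-}, C = -1/3. Verdict: binomial (I4) applies (the 1F0 binomial series: exponent -10/11, x = -1/6). Hence: (-1/3) * (7/6)^(-10/11).

Key observation: x = (-1/6) and the constant factors (prefactor -1/3) combine into one prefactor.
Adjacent-term ratio: r(k) = (-1/6) * (k+10/11) / [(k+1)] - poly over poly, x = (-1/6) from leading terms; C = -1/3 at k = 0.


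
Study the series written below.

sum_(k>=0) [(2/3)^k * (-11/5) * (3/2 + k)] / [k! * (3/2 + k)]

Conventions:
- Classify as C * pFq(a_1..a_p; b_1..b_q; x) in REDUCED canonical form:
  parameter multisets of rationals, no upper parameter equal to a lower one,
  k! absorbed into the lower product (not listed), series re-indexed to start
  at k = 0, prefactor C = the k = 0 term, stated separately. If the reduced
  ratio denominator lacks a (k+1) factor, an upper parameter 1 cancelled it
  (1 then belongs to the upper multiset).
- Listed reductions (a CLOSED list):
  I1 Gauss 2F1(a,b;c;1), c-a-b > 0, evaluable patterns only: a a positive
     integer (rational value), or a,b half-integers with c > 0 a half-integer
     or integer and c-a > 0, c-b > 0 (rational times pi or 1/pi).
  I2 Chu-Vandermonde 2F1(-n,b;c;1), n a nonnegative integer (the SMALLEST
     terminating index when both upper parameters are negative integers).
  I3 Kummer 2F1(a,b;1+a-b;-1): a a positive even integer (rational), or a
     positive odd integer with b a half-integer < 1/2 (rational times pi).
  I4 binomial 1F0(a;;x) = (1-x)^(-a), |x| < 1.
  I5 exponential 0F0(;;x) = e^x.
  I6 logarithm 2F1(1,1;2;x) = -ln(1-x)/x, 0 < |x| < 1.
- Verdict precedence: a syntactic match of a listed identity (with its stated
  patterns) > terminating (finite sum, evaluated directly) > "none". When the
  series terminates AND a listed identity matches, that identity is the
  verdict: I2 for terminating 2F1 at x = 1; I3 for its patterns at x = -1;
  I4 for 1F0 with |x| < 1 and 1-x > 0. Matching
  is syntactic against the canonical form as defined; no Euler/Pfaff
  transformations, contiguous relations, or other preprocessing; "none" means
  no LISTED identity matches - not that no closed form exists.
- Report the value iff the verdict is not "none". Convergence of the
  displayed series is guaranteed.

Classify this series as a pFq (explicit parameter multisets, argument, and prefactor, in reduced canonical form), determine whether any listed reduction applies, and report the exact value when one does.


Classification (C = -11/5): 0F0 with upper {-}, lower {-}, argument x = 2/3. Verdict at x = 2/3: exponential (I5) matches (the 0F0 exponential series at x = 2/3). Sum: (-11/5) * e^(2/3).

Key step: t_0 = -11/5 here, and k + 3/2 divides numerator and denominator alike; C = -11/5 after cancelling.
Adjacent-term ratio: r(k) = (2/3) * 1 / [(k+1)] - rational; roots negated = parameters, x = (2/3), C = -11/5.


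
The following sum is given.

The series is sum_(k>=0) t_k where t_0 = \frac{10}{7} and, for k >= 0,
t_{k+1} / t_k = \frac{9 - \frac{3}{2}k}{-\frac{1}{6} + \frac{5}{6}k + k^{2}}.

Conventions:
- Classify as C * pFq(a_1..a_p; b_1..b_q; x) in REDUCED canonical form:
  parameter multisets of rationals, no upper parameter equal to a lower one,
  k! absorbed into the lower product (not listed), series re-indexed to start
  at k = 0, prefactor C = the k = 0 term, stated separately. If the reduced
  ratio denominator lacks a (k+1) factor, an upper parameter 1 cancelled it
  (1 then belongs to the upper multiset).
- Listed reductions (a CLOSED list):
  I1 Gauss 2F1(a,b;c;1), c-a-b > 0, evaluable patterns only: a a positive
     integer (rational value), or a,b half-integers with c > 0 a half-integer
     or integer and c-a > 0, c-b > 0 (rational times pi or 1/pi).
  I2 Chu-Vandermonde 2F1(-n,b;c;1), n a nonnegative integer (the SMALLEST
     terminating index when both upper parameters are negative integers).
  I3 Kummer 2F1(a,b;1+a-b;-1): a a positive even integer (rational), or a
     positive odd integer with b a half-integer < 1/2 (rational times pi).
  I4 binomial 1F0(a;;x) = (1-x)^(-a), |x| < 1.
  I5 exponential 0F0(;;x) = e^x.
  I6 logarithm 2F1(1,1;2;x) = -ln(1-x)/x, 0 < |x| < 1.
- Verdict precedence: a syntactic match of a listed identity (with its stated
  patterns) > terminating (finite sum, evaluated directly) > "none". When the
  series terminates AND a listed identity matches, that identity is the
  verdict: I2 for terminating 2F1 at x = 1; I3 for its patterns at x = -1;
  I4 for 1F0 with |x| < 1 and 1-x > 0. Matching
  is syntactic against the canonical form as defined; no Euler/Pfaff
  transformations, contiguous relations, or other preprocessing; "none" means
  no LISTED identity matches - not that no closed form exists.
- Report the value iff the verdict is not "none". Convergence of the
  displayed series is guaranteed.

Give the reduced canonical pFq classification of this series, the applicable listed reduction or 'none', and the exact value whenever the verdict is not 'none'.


Key step: t_0 = \frac{10}{7} here, and the expanded ratio factors over Q; prefactor 10/7, roots give parameters.
Term ratio: r(k) = -\frac{3}{2} * (k-6) / [(k-\frac{1}{6}) (k+1)] - rational; roots negated = parameters, x = -\frac{3}{2}, C = \frac{10}{7}.

This is \frac{10}{7} * 1F1(-6; -\frac{1}{6}; -\frac{3}{2}) in reduced canonical form. Verdict: terminating. (-6)_k vanishes past k = 6, leaving a 7-term sum, computed directly. Value: -\frac{852740624}{873103}.
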